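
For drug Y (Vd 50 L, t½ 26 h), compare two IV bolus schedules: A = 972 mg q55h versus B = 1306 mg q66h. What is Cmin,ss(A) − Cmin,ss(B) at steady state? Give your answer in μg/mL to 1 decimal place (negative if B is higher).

Regimen A: f = (1/2)^(55/26) ≈ 0.2308; Cmin,ss = (972/50)·f/(1−f) ≈ 5.833 μg/mL.
Regimen B: f = (1/2)^(66/26) ≈ 0.1721; Cmin,ss = (1306/50)·f/(1−f) ≈ 5.430 μg/mL.
Difference ≈ 5.833 − 5.430 ≈ 0.403 μg/mL.

0.4 μg/mL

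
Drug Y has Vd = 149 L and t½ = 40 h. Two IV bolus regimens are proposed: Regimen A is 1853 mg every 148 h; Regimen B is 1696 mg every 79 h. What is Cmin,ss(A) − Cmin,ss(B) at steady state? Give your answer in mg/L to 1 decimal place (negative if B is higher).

-2.8 mg/L

Regimen A: f = (1/2)^(148/40) ≈ 0.0769; Cmin,ss = (1853/149)·f/(1−f) ≈ 1.036 mg/L.
Regimen B: f = (1/2)^(79/40) ≈ 0.2544; Cmin,ss = (1696/149)·f/(1−f) ≈ 3.884 mg/L.
Difference ≈ 1.036 − 3.884 ≈ -2.848 mg/L.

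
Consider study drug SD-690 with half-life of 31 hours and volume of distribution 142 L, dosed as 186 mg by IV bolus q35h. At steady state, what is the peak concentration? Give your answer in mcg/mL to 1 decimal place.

2.4 mcg/mL

Over one 35-h interval, 35/31 ≈ 1.129 half-lives elapse, leaving f ≈ 0.4572 of each dose.
Accumulation ratio R = 1/(1 − f) ≈ 1/0.5428 ≈ 1.8423.
Each bolus raises the concentration by D/Vd = 186/142 ≈ 1.310 mcg/mL.
Steady-state peak Cmax,ss = C₀·R ≈ 1.310 × 1.8423 ≈ 2.413 mcg/mL.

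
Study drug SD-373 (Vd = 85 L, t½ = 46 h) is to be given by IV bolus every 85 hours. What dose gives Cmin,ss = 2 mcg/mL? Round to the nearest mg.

442 mg

τ/t½ = 85/46 ≈ 1.8478, so f = (1/2)^(85/46) ≈ 0.277811.
Cmin,ss = (D/Vd)·f/(1−f), so D = Cmin,ss·Vd·(1−f)/f.
D = 2 × 85 × (1−f)/f ≈ 2 × 85 × 2.59957 ≈ 441.93 mg.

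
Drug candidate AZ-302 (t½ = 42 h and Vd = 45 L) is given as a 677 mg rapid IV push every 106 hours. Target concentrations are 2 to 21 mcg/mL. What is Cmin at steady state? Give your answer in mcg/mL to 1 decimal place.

τ/t½ = 106/42 ≈ 2.5238, so fraction remaining f = (1/2)^(106/42) ≈ 0.1739.
At steady state, accumulation factor R = 1/(1 − e^(−kτ)) ≈ 1.2105.
Each bolus raises the concentration by D/Vd = 677/45 ≈ 15.044 mcg/mL.
Cmax,ss = C₀/(1 − f) ≈ 15.044/0.8261 ≈ 18.211 mcg/mL.
Steady-state trough Cmin,ss = Cmax,ss·f ≈ 18.211 × 0.1739 ≈ 3.167 mcg/mL.
Trough 3.2 mcg/mL vs MEC 2 mcg/mL: adequate.

3.2 mcg/mL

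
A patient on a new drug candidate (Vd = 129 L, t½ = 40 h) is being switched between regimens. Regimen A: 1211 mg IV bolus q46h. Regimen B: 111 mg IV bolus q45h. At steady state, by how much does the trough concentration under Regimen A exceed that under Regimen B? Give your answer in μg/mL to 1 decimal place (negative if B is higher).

7.0 μg/mL

Regimen A: f = (1/2)^(46/40) ≈ 0.4506; Cmin,ss = (1211/129)·f/(1−f) ≈ 7.699 μg/mL.
Regimen B: f = (1/2)^(45/40) ≈ 0.4585; Cmin,ss = (111/129)·f/(1−f) ≈ 0.729 μg/mL.
Difference ≈ 7.699 − 0.729 ≈ 6.970 μg/mL.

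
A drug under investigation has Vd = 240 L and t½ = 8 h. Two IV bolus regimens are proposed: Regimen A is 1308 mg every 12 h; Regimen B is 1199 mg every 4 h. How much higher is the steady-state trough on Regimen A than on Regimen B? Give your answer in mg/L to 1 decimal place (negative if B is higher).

-9.1 mg/L

Regimen A: f = (1/2)^(12/8) ≈ 0.3536; Cmin,ss = (1308/240)·f/(1−f) ≈ 2.981 mg/L.
Regimen B: f = (1/2)^(4/8) ≈ 0.7071; Cmin,ss = (1199/240)·f/(1−f) ≈ 12.061 mg/L.
Difference ≈ 2.981 − 12.061 ≈ -9.080 mg/L.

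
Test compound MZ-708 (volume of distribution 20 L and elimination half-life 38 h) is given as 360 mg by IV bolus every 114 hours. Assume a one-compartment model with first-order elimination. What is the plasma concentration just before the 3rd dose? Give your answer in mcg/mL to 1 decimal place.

f = (1/2)^(τ/t½) = (1/2)^(114/38) ≈ 0.1250.
C₀ = D/Vd = 360/20 ≈ 18.000 mcg/mL.
Before the 3rd dose, 2 doses have been given. Superposition: Cmin = C₀·(f + f²).
≈ 18.000 × (0.1250 + 0.0156) ≈ 18.000 × 0.1406 ≈ 2.531 mcg/mL.

2.5 mcg/mL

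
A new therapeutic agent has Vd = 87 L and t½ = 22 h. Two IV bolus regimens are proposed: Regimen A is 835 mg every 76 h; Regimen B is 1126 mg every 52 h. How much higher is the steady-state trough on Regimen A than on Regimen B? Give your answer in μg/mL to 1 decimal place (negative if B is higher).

-2.2 μg/mL

Regimen A: f = (1/2)^(76/22) ≈ 0.0912; Cmin,ss = (835/87)·f/(1−f) ≈ 0.963 μg/mL.
Regimen B: f = (1/2)^(52/22) ≈ 0.1943; Cmin,ss = (1126/87)·f/(1−f) ≈ 3.121 μg/mL.
Difference ≈ 0.963 − 3.121 ≈ -2.158 μg/mL.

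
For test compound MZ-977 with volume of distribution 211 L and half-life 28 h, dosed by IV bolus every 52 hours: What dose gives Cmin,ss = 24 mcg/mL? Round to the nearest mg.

13282 mg

τ/t½ = 52/28 ≈ 1.8571, so f = (1/2)^(52/28) ≈ 0.276022.
Cmin,ss = (D/Vd)·f/(1−f), so D = Cmin,ss·Vd·(1−f)/f.
D = 24 × 211 × (1−f)/f ≈ 24 × 211 × 2.62290 ≈ 13282.37 mg.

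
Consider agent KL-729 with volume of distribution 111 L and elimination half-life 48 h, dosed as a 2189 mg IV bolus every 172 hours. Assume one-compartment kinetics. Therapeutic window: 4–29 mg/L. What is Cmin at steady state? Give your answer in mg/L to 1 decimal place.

Over one 172-h interval, 172/48 ≈ 3.5833 half-lives elapse, leaving f ≈ 0.0834 of each dose.
At steady state, accumulation factor R = 1/(1 − e^(−kτ)) ≈ 1.0910.
Single-dose peak C₀ = D/Vd = 2189/111 ≈ 19.721 mg/L.
Cmax,ss = C₀/(1 − f) ≈ 19.721/0.9166 ≈ 21.515 mg/L.
One interval later, Cmin,ss = Cmax,ss·e^(−kτ) ≈ 21.515 × 0.0834 ≈ 1.794 mg/L.
Trough 1.8 mg/L vs MEC 4 mg/L: subtherapeutic.

1.8 mg/L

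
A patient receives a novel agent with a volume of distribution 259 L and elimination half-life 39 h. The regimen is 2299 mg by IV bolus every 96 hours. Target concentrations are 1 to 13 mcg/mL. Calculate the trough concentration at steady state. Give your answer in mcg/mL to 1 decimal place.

2.0 mcg/mL

k = ln2/t½ = ln2/39 ≈ 0.017773 h⁻¹; fraction remaining f = e^(−kτ) = e^(−0.017773×96) ≈ 0.1816.
At steady state, accumulation factor R = 1/(1 − e^(−kτ)) ≈ 1.2219.
Each bolus raises the concentration by D/Vd = 2299/259 ≈ 8.876 mcg/mL.
Cmax,ss = C₀/(1 − f) ≈ 8.876/0.8184 ≈ 10.846 mcg/mL.
One interval later, Cmin,ss = Cmax,ss·e^(−kτ) ≈ 10.846 × 0.1816 ≈ 1.970 mcg/mL.
Trough 2.0 mcg/mL vs MEC 1 mcg/mL: adequate.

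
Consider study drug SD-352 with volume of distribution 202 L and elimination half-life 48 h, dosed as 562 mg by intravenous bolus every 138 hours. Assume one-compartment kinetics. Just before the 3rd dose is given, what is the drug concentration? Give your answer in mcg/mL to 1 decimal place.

f = (1/2)^(τ/t½) = (1/2)^(138/48) ≈ 0.1363.
C₀ = D/Vd = 562/202 ≈ 2.782 mcg/mL.
Before the 3rd dose, 2 doses have been given. Superposition: Cmin = C₀·(f + f²).
≈ 2.782 × (0.1363 + 0.0186) ≈ 2.782 × 0.1549 ≈ 0.431 mcg/mL.

0.4 mcg/mL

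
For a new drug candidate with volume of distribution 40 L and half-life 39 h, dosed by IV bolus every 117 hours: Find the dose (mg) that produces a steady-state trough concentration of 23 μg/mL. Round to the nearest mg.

6440 mg

τ/t½ = 117/39 ≈ 3, so f = (1/2)^(117/39) ≈ 0.125000.
Cmin,ss = (D/Vd)·f/(1−f), so D = Cmin,ss·Vd·(1−f)/f.
D = 23 × 40 × (1−f)/f ≈ 23 × 40 × 7.00000 ≈ 6440.00 mg.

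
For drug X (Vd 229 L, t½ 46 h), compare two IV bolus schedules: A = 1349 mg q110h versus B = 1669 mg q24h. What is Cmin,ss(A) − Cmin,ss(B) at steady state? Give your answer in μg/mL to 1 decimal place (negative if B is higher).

Regimen A: f = (1/2)^(110/46) ≈ 0.1906; Cmin,ss = (1349/229)·f/(1−f) ≈ 1.387 μg/mL.
Regimen B: f = (1/2)^(24/46) ≈ 0.6965; Cmin,ss = (1669/229)·f/(1−f) ≈ 16.726 μg/mL.
Difference ≈ 1.387 − 16.726 ≈ -15.339 μg/mL.

-15.3 μg/mL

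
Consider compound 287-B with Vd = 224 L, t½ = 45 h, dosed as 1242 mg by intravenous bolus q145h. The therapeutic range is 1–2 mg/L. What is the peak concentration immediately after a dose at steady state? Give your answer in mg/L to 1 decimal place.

6.2 mg/L

τ/t½ = 145/45 ≈ 3.2222, so fraction remaining f = (1/2)^(145/45) ≈ 0.1072.
Accumulation ratio R = 1/(1 − f) ≈ 1/0.8928 ≈ 1.1201.
Each bolus raises the concentration by D/Vd = 1242/224 ≈ 5.545 mg/L.
Cmax,ss = C₀/(1 − f) ≈ 5.545/0.8928 ≈ 6.211 mg/L.
Peak 6.2 mg/L vs MTC 2 mg/L: exceeds toxic threshold.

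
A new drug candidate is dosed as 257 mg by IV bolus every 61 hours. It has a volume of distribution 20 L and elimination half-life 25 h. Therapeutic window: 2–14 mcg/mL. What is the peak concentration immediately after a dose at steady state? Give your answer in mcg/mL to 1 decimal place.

τ/t½ = 61/25 ≈ 2.44, so fraction remaining f = (1/2)^(61/25) ≈ 0.1843.
At steady state, accumulation factor R = 1/(1 − e^(−kτ)) ≈ 1.2259.
Each bolus raises the concentration by D/Vd = 257/20 ≈ 12.850 mcg/mL.
Steady-state peak Cmax,ss = C₀·R ≈ 12.850 × 1.2259 ≈ 15.753 mcg/mL.
Peak 15.8 mcg/mL vs MTC 14 mcg/mL: exceeds toxic threshold.

15.8 mcg/mL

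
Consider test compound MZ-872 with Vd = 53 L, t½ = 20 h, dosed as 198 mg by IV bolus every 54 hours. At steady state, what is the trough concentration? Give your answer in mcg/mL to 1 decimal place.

Over one 54-h interval, 54/20 ≈ 2.7 half-lives elapse, leaving f ≈ 0.1539 of each dose.
Each bolus raises the concentration by D/Vd = 198/53 ≈ 3.736 mcg/mL.
Steady-state trough Cmin,ss = C₀·f/(1−f) ≈ 3.736 × 0.1539/0.8461 ≈ 0.680 mcg/mL.

0.7 mcg/mL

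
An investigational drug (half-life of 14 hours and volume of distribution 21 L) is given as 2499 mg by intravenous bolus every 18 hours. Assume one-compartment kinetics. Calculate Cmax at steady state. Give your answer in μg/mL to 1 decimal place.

201.8 μg/mL

Over one 18-h interval, 18/14 ≈ 1.2857 half-lives elapse, leaving f ≈ 0.4102 of each dose.
Accumulation ratio R = 1/(1 − f) ≈ 1/0.5898 ≈ 1.6955.
Each bolus raises the concentration by D/Vd = 2499/21 ≈ 119.000 μg/mL.
Steady-state peak Cmax,ss = C₀·R ≈ 119.000 × 1.6955 ≈ 201.764 μg/mL.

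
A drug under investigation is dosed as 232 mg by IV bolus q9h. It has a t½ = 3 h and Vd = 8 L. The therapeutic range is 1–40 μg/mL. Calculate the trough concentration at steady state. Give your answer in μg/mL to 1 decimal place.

4.1 μg/mL

τ = 9 h = 3 half-lives, so f = (1/2)^3 = 0.125.
At steady state, R = 1/(1 − 0.125) = 8/7.
Single-dose peak C₀ = D/Vd = 232/8 = 29 μg/mL.
Steady-state peak Cmax,ss = C₀·R = 29 × 8/7 ≈ 33.143 μg/mL.
Steady-state trough Cmin,ss = Cmax,ss·f ≈ 33.143 × 0.125 ≈ 4.143 μg/mL.
Trough 4.1 μg/mL vs MEC 1 μg/mL: adequate.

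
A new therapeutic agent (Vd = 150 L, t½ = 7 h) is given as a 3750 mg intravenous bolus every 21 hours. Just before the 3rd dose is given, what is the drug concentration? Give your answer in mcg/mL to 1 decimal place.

f = (1/2)^(τ/t½) = (1/2)^(21/7) ≈ 0.1250.
C₀ = D/Vd = 3750/150 ≈ 25.000 mcg/mL.
Before the 3rd dose, 2 doses have been given. Superposition: Cmin = C₀·(f + f²).
≈ 25.000 × (0.1250 + 0.0156) ≈ 25.000 × 0.1406 ≈ 3.515 mcg/mL.

3.5 mcg/mL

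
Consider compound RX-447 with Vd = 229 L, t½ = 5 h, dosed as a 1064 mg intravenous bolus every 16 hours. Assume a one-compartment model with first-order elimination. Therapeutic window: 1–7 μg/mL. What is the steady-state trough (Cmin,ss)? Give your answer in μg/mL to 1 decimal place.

0.6 μg/mL

Over one 16-h interval, 16/5 ≈ 3.2 half-lives elapse, leaving f ≈ 0.1088 of each dose.
Accumulation ratio R = 1/(1 − f) ≈ 1/0.8912 ≈ 1.1221.
Single-dose peak C₀ = D/Vd = 1064/229 ≈ 4.646 μg/mL.
Steady-state peak Cmax,ss = C₀·R ≈ 4.646 × 1.1221 ≈ 5.213 μg/mL.
Steady-state trough Cmin,ss = Cmax,ss·f ≈ 5.213 × 0.1088 ≈ 0.567 μg/mL.
Trough 0.6 μg/mL vs MEC 1 μg/mL: subtherapeutic.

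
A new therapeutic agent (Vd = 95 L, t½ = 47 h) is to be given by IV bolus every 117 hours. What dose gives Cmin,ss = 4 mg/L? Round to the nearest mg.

τ/t½ = 117/47 ≈ 2.4894, so f = (1/2)^(117/47) ≈ 0.178085.
Cmin,ss = (D/Vd)·f/(1−f), so D = Cmin,ss·Vd·(1−f)/f.
D = 4 × 95 × (1−f)/f ≈ 4 × 95 × 4.61530 ≈ 1753.81 mg.

1754 mg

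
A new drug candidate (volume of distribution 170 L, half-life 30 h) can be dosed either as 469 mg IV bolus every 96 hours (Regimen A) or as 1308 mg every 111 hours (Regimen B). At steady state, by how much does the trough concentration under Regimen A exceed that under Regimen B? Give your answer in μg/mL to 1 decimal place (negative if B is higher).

-0.3 μg/mL

Regimen A: f = (1/2)^(96/30) ≈ 0.1088; Cmin,ss = (469/170)·f/(1−f) ≈ 0.337 μg/mL.
Regimen B: f = (1/2)^(111/30) ≈ 0.0769; Cmin,ss = (1308/170)·f/(1−f) ≈ 0.641 μg/mL.
Difference ≈ 0.337 − 0.641 ≈ -0.304 μg/mL.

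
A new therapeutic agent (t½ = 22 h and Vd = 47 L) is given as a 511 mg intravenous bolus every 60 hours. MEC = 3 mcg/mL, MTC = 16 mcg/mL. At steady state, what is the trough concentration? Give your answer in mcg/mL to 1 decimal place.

τ/t½ = 60/22 ≈ 2.7273, so fraction remaining f = (1/2)^(60/22) ≈ 0.1510.
Accumulation ratio R = 1/(1 − f) ≈ 1/0.8490 ≈ 1.1779.
Each bolus raises the concentration by D/Vd = 511/47 ≈ 10.872 mcg/mL.
Cmax,ss = C₀/(1 − f) ≈ 10.872/0.8490 ≈ 12.806 mcg/mL.
One interval later, Cmin,ss = Cmax,ss·e^(−kτ) ≈ 12.806 × 0.1510 ≈ 1.934 mcg/mL.
Trough 1.9 mcg/mL vs MEC 3 mcg/mL: subtherapeutic.

1.9 mcg/mL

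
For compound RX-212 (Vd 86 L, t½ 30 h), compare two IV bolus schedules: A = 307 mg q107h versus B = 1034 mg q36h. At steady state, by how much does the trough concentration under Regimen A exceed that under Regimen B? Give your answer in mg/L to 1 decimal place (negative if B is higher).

Regimen A: f = (1/2)^(107/30) ≈ 0.0844; Cmin,ss = (307/86)·f/(1−f) ≈ 0.329 mg/L.
Regimen B: f = (1/2)^(36/30) ≈ 0.4353; Cmin,ss = (1034/86)·f/(1−f) ≈ 9.268 mg/L.
Difference ≈ 0.329 − 9.268 ≈ -8.939 mg/L.

-8.9 mg/L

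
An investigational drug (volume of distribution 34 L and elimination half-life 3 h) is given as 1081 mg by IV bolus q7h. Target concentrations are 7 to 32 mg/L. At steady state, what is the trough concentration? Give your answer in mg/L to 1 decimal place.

k = ln2/t½ = ln2/3 ≈ 0.231049 h⁻¹; fraction remaining f = e^(−kτ) = e^(−0.231049×7) ≈ 0.1984.
Each bolus raises the concentration by D/Vd = 1081/34 ≈ 31.794 mg/L.
Steady-state trough Cmin,ss = C₀·f/(1−f) ≈ 31.794 × 0.1984/0.8016 ≈ 7.869 mg/L.
Trough 7.9 mg/L vs MEC 7 mg/L: adequate.

7.9 mg/L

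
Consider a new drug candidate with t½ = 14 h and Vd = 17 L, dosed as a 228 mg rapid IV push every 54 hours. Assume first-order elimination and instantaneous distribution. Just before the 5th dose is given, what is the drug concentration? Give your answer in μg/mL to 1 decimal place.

f = (1/2)^(τ/t½) = (1/2)^(54/14) ≈ 0.0690.
C₀ = D/Vd = 228/17 ≈ 13.412 μg/mL.
Before the 5th dose, 4 doses have been given. Superposition: Cmin = C₀·(f + f² + … + f^4).
≈ 13.412 × (0.0690 + 0.0048 + 0.0003 + 0.0000) ≈ 13.412 × 0.0741 ≈ 0.994 μg/mL.

1.0 μg/mL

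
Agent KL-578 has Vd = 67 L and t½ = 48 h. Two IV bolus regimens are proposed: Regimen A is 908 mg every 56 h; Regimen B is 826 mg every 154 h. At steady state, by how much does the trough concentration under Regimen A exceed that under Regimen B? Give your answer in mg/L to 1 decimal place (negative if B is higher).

Regimen A: f = (1/2)^(56/48) ≈ 0.4454; Cmin,ss = (908/67)·f/(1−f) ≈ 10.884 mg/L.
Regimen B: f = (1/2)^(154/48) ≈ 0.1082; Cmin,ss = (826/67)·f/(1−f) ≈ 1.496 mg/L.
Difference ≈ 10.884 − 1.496 ≈ 9.388 mg/L.

9.4 mg/L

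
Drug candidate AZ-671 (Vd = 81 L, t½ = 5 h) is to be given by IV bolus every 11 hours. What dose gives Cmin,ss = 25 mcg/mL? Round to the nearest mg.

7279 mg

τ/t½ = 11/5 ≈ 2.2, so f = (1/2)^(11/5) ≈ 0.217638.
Cmin,ss = (D/Vd)·f/(1−f), so D = Cmin,ss·Vd·(1−f)/f.
D = 25 × 81 × (1−f)/f ≈ 25 × 81 × 3.59479 ≈ 7279.45 mg.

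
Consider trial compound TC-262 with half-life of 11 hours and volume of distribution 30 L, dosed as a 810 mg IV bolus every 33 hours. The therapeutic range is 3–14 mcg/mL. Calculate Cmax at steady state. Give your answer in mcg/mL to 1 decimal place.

τ = 33 h = 3 half-lives, so f = (1/2)^3 = 0.125.
At steady state, R = 1/(1 − 0.125) = 8/7.
Single-dose peak C₀ = D/Vd = 810/30 = 27 mcg/mL.
Steady-state peak Cmax,ss = C₀·R = 27 × 8/7 ≈ 30.857 mcg/mL.
Peak 30.9 mcg/mL vs MTC 14 mcg/mL: exceeds toxic threshold.

30.9 mcg/mL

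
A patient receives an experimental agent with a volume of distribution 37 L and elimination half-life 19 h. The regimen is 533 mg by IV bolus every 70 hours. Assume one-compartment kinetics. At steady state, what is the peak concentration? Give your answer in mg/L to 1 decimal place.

15.6 mg/L

Over one 70-h interval, 70/19 ≈ 3.6842 half-lives elapse, leaving f ≈ 0.0778 of each dose.
Accumulation ratio R = 1/(1 − f) ≈ 1/0.9222 ≈ 1.0844.
Each bolus raises the concentration by D/Vd = 533/37 ≈ 14.405 mg/L.
Steady-state peak Cmax,ss = C₀·R ≈ 14.405 × 1.0844 ≈ 15.621 mg/L.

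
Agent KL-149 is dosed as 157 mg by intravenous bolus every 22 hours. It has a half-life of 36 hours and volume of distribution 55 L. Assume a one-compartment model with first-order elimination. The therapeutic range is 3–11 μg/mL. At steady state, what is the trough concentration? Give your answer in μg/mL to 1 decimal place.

5.4 μg/mL

Over one 22-h interval, 22/36 ≈ 0.61111 half-lives elapse, leaving f ≈ 0.6547 of each dose.
At steady state, accumulation factor R = 1/(1 − e^(−kτ)) ≈ 2.8960.
Single-dose peak C₀ = D/Vd = 157/55 ≈ 2.855 μg/mL.
Steady-state peak Cmax,ss = C₀·R ≈ 2.855 × 2.8960 ≈ 8.268 μg/mL.
One interval later, Cmin,ss = Cmax,ss·e^(−kτ) ≈ 8.268 × 0.6547 ≈ 5.413 μg/mL.
Trough 5.4 μg/mL vs MEC 3 μg/mL: adequate.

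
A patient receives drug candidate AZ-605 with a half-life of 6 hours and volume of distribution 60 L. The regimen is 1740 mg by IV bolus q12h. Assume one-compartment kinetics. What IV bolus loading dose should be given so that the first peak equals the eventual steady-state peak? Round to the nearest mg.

f = (1/2)^(12/6) ≈ 0.250000; accumulation ratio R = 1/(1−f) ≈ 1.33333.
Loading dose to hit Cmax,ss on first dose: D_load = D_maint·R ≈ 1740 × 1.33333 ≈ 2319.99 mg.

2320 mg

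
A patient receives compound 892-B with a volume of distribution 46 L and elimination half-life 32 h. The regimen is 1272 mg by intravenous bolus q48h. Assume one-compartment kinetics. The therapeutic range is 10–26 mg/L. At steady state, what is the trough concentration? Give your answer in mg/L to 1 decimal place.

Over one 48-h interval, 48/32 ≈ 1.5 half-lives elapse, leaving f ≈ 0.3536 of each dose.
At steady state, accumulation factor R = 1/(1 − e^(−kτ)) ≈ 1.5470.
Single-dose peak C₀ = D/Vd = 1272/46 ≈ 27.652 mg/L.
Cmax,ss = C₀/(1 − f) ≈ 27.652/0.6464 ≈ 42.778 mg/L.
One interval later, Cmin,ss = Cmax,ss·e^(−kτ) ≈ 42.778 × 0.3536 ≈ 15.126 mg/L.
Trough 15.1 mg/L vs MEC 10 mg/L: adequate.

15.1 mg/L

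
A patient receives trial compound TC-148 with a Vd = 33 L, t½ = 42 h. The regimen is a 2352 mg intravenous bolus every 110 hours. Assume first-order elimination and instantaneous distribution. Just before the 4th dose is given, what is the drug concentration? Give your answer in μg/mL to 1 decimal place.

f = (1/2)^(τ/t½) = (1/2)^(110/42) ≈ 0.1628.
C₀ = D/Vd = 2352/33 ≈ 71.273 μg/mL.
Before the 4th dose, 3 doses have been given. Superposition: Cmin = C₀·(f + f² + … + f^3).
≈ 71.273 × (0.1628 + 0.0265 + 0.0043) ≈ 71.273 × 0.1936 ≈ 13.798 μg/mL.

13.8 μg/mL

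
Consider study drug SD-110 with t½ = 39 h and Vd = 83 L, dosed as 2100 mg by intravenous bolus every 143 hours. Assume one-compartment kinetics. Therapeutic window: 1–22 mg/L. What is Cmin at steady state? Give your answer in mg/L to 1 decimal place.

2.2 mg/L

τ/t½ = 143/39 ≈ 3.6667, so fraction remaining f = (1/2)^(143/39) ≈ 0.0787.
Accumulation ratio R = 1/(1 − f) ≈ 1/0.9213 ≈ 1.0854.
Single-dose peak C₀ = D/Vd = 2100/83 ≈ 25.301 mg/L.
Cmax,ss = C₀/(1 − f) ≈ 25.301/0.9213 ≈ 27.462 mg/L.
Steady-state trough Cmin,ss = Cmax,ss·f ≈ 27.462 × 0.0787 ≈ 2.161 mg/L.
Trough 2.2 mg/L vs MEC 1 mg/L: adequate.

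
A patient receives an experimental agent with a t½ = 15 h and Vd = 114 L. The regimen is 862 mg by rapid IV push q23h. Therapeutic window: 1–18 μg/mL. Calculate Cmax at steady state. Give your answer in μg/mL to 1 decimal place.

11.6 μg/mL

k = ln2/t½ = ln2/15 ≈ 0.046210 h⁻¹; fraction remaining f = e^(−kτ) = e^(−0.046210×23) ≈ 0.3455.
Accumulation ratio R = 1/(1 − f) ≈ 1/0.6545 ≈ 1.5279.
Each bolus raises the concentration by D/Vd = 862/114 ≈ 7.561 μg/mL.
Steady-state peak Cmax,ss = C₀·R ≈ 7.561 × 1.5279 ≈ 11.552 μg/mL.
Peak 11.6 μg/mL vs MTC 18 μg/mL: below toxic threshold.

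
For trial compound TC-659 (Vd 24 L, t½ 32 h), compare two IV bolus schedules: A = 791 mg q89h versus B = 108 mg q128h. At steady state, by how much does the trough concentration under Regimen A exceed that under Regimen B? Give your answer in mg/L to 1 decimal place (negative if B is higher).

5.3 mg/L

Regimen A: f = (1/2)^(89/32) ≈ 0.1455; Cmin,ss = (791/24)·f/(1−f) ≈ 5.612 mg/L.
Regimen B: f = (1/2)^(128/32) ≈ 0.0625; Cmin,ss = (108/24)·f/(1−f) ≈ 0.300 mg/L.
Difference ≈ 5.612 − 0.300 ≈ 5.312 mg/L.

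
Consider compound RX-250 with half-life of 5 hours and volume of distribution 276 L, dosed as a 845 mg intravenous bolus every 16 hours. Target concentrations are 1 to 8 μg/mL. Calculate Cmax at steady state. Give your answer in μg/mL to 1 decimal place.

τ/t½ = 16/5 ≈ 3.2, so fraction remaining f = (1/2)^(16/5) ≈ 0.1088.
At steady state, accumulation factor R = 1/(1 − e^(−kτ)) ≈ 1.1221.
Single-dose peak C₀ = D/Vd = 845/276 ≈ 3.062 μg/mL.
Cmax,ss = C₀/(1 − f) ≈ 3.062/0.8912 ≈ 3.436 μg/mL.
Peak 3.4 μg/mL vs MTC 8 μg/mL: below toxic threshold.

3.4 μg/mL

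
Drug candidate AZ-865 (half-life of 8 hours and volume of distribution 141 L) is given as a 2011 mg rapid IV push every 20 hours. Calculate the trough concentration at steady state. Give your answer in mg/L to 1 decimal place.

3.1 mg/L

k = ln2/t½ = ln2/8 ≈ 0.086643 h⁻¹; fraction remaining f = e^(−kτ) = e^(−0.086643×20) ≈ 0.1768.
Each bolus raises the concentration by D/Vd = 2011/141 ≈ 14.262 mg/L.
Steady-state trough Cmin,ss = C₀·f/(1−f) ≈ 14.262 × 0.1768/0.8232 ≈ 3.063 mg/L.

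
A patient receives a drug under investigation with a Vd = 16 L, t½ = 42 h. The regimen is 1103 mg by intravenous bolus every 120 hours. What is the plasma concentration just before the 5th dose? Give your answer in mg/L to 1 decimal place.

f = (1/2)^(τ/t½) = (1/2)^(120/42) ≈ 0.1380.
C₀ = D/Vd = 1103/16 ≈ 68.938 mg/L.
Before the 5th dose, 4 doses have been given. Superposition: Cmin = C₀·(f + f² + … + f^4).
≈ 68.938 × (0.1380 + 0.0190 + 0.0026 + 0.0004) ≈ 68.938 × 0.1600 ≈ 11.030 mg/L.

11.0 mg/L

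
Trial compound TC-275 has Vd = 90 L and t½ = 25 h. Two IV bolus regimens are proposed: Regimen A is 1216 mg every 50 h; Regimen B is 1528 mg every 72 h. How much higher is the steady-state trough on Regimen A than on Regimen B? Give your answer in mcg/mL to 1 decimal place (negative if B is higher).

Regimen A: f = (1/2)^(50/25) ≈ 0.2500; Cmin,ss = (1216/90)·f/(1−f) ≈ 4.504 mcg/mL.
Regimen B: f = (1/2)^(72/25) ≈ 0.1358; Cmin,ss = (1528/90)·f/(1−f) ≈ 2.668 mcg/mL.
Difference ≈ 4.504 − 2.668 ≈ 1.836 mcg/mL.

1.8 mcg/mL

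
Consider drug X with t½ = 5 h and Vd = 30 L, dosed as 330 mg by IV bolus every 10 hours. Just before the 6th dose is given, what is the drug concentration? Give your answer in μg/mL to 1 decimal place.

f = (1/2)^(τ/t½) = (1/2)^(10/5) ≈ 0.2500.
C₀ = D/Vd = 330/30 ≈ 11.000 μg/mL.
Before the 6th dose, 5 doses have been given. Superposition: Cmin = C₀·(f + f² + … + f^5).
≈ 11.000 × (0.2500 + 0.0625 + 0.0156 + 0.0039 + 0.0010) ≈ 11.000 × 0.3330 ≈ 3.663 μg/mL.

3.7 μg/mL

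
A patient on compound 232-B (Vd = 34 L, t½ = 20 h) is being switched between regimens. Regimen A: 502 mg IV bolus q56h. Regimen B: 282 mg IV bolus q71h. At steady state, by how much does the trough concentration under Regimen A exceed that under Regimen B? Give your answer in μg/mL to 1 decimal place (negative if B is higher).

Regimen A: f = (1/2)^(56/20) ≈ 0.1436; Cmin,ss = (502/34)·f/(1−f) ≈ 2.476 μg/mL.
Regimen B: f = (1/2)^(71/20) ≈ 0.0854; Cmin,ss = (282/34)·f/(1−f) ≈ 0.774 μg/mL.
Difference ≈ 2.476 − 0.774 ≈ 1.702 μg/mL.

1.7 μg/mL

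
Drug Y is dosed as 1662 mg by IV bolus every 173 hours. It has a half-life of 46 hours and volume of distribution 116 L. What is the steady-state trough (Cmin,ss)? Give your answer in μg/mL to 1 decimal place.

Over one 173-h interval, 173/46 ≈ 3.7609 half-lives elapse, leaving f ≈ 0.0738 of each dose.
At steady state, accumulation factor R = 1/(1 − e^(−kτ)) ≈ 1.0797.
Single-dose peak C₀ = D/Vd = 1662/116 ≈ 14.328 μg/mL.
Steady-state peak Cmax,ss = C₀·R ≈ 14.328 × 1.0797 ≈ 15.470 μg/mL.
One interval later, Cmin,ss = Cmax,ss·e^(−kτ) ≈ 15.470 × 0.0738 ≈ 1.142 μg/mL.

1.1 μg/mL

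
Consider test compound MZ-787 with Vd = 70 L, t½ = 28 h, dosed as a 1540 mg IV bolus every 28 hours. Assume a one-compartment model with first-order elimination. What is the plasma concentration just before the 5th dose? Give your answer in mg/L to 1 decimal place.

f = (1/2)^(τ/t½) = (1/2)^(28/28) ≈ 0.5000.
C₀ = D/Vd = 1540/70 ≈ 22.000 mg/L.
Before the 5th dose, 4 doses have been given. Superposition: Cmin = C₀·(f + f² + … + f^4).
≈ 22.000 × (0.5000 + 0.2500 + 0.1250 + 0.0625) ≈ 22.000 × 0.9375 ≈ 20.625 mg/L.

20.6 mg/L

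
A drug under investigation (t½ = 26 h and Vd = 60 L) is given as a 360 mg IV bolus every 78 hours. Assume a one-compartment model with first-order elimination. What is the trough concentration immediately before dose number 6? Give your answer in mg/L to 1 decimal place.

0.9 mg/L

f = (1/2)^(τ/t½) = (1/2)^(78/26) ≈ 0.1250.
C₀ = D/Vd = 360/60 ≈ 6.000 mg/L.
Before the 6th dose, 5 doses have been given. Superposition: Cmin = C₀·(f + f² + … + f^5).
≈ 6.000 × (0.1250 + 0.0156 + 0.0020 + 0.0002 + 0.0000) ≈ 6.000 × 0.1428 ≈ 0.857 mg/L.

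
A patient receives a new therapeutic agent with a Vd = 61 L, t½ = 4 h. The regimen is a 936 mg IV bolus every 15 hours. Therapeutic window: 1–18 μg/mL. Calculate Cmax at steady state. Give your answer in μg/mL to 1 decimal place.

16.6 μg/mL

τ/t½ = 15/4 ≈ 3.75, so fraction remaining f = (1/2)^(15/4) ≈ 0.0743.
Accumulation ratio R = 1/(1 − f) ≈ 1/0.9257 ≈ 1.0803.
Each bolus raises the concentration by D/Vd = 936/61 ≈ 15.344 μg/mL.
Steady-state peak Cmax,ss = C₀·R ≈ 15.344 × 1.0803 ≈ 16.576 μg/mL.
Peak 16.6 μg/mL vs MTC 18 μg/mL: below toxic threshold.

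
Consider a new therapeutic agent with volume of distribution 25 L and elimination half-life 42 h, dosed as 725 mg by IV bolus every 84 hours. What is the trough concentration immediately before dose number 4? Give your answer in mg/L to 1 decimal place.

9.5 mg/L

f = (1/2)^(τ/t½) = (1/2)^(84/42) ≈ 0.2500.
C₀ = D/Vd = 725/25 ≈ 29.000 mg/L.
Before the 4th dose, 3 doses have been given. Superposition: Cmin = C₀·(f + f² + … + f^3).
≈ 29.000 × (0.2500 + 0.0625 + 0.0156) ≈ 29.000 × 0.3281 ≈ 9.515 mg/L.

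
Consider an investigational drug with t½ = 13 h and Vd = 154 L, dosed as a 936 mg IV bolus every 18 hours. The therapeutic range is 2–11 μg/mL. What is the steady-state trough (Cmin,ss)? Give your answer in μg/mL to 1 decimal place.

k = ln2/t½ = ln2/13 ≈ 0.053319 h⁻¹; fraction remaining f = e^(−kτ) = e^(−0.053319×18) ≈ 0.3830.
Each bolus raises the concentration by D/Vd = 936/154 ≈ 6.078 μg/mL.
Steady-state trough Cmin,ss = C₀·f/(1−f) ≈ 6.078 × 0.3830/0.6170 ≈ 3.773 μg/mL.
Trough 3.8 μg/mL vs MEC 2 μg/mL: adequate.

3.8 μg/mL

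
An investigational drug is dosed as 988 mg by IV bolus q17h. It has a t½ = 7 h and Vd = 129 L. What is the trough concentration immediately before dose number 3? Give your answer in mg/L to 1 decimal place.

1.7 mg/L

f = (1/2)^(τ/t½) = (1/2)^(17/7) ≈ 0.1857.
C₀ = D/Vd = 988/129 ≈ 7.659 mg/L.
Before the 3rd dose, 2 doses have been given. Superposition: Cmin = C₀·(f + f²).
≈ 7.659 × (0.1857 + 0.0345) ≈ 7.659 × 0.2202 ≈ 1.687 mg/L.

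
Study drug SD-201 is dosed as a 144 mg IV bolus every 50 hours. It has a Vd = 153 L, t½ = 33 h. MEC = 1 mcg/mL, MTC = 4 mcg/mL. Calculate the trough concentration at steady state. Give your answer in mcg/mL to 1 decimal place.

Over one 50-h interval, 50/33 ≈ 1.5152 half-lives elapse, leaving f ≈ 0.3499 of each dose.
Each bolus raises the concentration by D/Vd = 144/153 ≈ 0.941 mcg/mL.
Steady-state trough Cmin,ss = C₀·f/(1−f) ≈ 0.941 × 0.3499/0.6501 ≈ 0.506 mcg/mL.
Trough 0.5 mcg/mL vs MEC 1 mcg/mL: subtherapeutic.

0.5 mcg/mL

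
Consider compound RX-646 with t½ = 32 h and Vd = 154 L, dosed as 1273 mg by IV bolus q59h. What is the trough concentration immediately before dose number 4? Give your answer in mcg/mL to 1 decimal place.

f = (1/2)^(τ/t½) = (1/2)^(59/32) ≈ 0.2786.
C₀ = D/Vd = 1273/154 ≈ 8.266 mcg/mL.
Before the 4th dose, 3 doses have been given. Superposition: Cmin = C₀·(f + f² + … + f^3).
≈ 8.266 × (0.2786 + 0.0776 + 0.0216) ≈ 8.266 × 0.3778 ≈ 3.123 mcg/mL.

3.1 mcg/mL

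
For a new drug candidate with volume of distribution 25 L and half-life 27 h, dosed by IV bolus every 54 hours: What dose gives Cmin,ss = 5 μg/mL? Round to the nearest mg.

τ/t½ = 54/27 ≈ 2, so f = (1/2)^(54/27) ≈ 0.250000.
Cmin,ss = (D/Vd)·f/(1−f), so D = Cmin,ss·Vd·(1−f)/f.
D = 5 × 25 × (1−f)/f ≈ 5 × 25 × 3.00000 ≈ 375.00 mg.

375 mg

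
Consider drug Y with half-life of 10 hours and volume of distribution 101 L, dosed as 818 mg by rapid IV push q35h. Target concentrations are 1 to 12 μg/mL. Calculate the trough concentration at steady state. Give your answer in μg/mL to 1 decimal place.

0.8 μg/mL

k = ln2/t½ = ln2/10 ≈ 0.069315 h⁻¹; fraction remaining f = e^(−kτ) = e^(−0.069315×35) ≈ 0.0884.
Single-dose peak C₀ = D/Vd = 818/101 ≈ 8.099 μg/mL.
Steady-state trough Cmin,ss = C₀·f/(1−f) ≈ 8.099 × 0.0884/0.9116 ≈ 0.785 μg/mL.
Trough 0.8 μg/mL vs MEC 1 μg/mL: subtherapeutic.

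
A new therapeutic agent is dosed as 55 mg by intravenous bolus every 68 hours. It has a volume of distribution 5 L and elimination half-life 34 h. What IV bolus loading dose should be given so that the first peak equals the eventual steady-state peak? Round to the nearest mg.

73 mg

f = (1/2)^(68/34) ≈ 0.250000; accumulation ratio R = 1/(1−f) ≈ 1.33333.
Loading dose to hit Cmax,ss on first dose: D_load = D_maint·R ≈ 55 × 1.33333 ≈ 73.33 mg.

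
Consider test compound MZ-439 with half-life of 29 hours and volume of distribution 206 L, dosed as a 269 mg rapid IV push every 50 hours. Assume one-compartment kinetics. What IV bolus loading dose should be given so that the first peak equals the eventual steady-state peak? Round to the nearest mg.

f = (1/2)^(50/29) ≈ 0.302679; accumulation ratio R = 1/(1−f) ≈ 1.43406.
Loading dose to hit Cmax,ss on first dose: D_load = D_maint·R ≈ 269 × 1.43406 ≈ 385.76 mg.

386 mg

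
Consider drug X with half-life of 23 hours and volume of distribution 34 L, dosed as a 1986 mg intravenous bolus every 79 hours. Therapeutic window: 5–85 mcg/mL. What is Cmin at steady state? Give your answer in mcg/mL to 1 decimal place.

Over one 79-h interval, 79/23 ≈ 3.4348 half-lives elapse, leaving f ≈ 0.0925 of each dose.
Accumulation ratio R = 1/(1 − f) ≈ 1/0.9075 ≈ 1.1019.
Single-dose peak C₀ = D/Vd = 1986/34 ≈ 58.412 mcg/mL.
Steady-state peak Cmax,ss = C₀·R ≈ 58.412 × 1.1019 ≈ 64.364 mcg/mL.
One interval later, Cmin,ss = Cmax,ss·e^(−kτ) ≈ 64.364 × 0.0925 ≈ 5.954 mcg/mL.
Trough 6.0 mcg/mL vs MEC 5 mcg/mL: adequate.

6.0 mcg/mL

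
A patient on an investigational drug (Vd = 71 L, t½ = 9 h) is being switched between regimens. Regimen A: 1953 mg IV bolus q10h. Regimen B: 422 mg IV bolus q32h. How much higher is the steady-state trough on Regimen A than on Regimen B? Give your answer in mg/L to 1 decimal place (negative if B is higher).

23.2 mg/L

Regimen A: f = (1/2)^(10/9) ≈ 0.4629; Cmin,ss = (1953/71)·f/(1−f) ≈ 23.707 mg/L.
Regimen B: f = (1/2)^(32/9) ≈ 0.0850; Cmin,ss = (422/71)·f/(1−f) ≈ 0.552 mg/L.
Difference ≈ 23.707 − 0.552 ≈ 23.155 mg/L.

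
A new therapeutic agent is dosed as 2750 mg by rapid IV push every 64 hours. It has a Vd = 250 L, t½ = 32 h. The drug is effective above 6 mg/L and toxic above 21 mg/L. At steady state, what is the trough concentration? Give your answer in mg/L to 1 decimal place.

τ = 64 h = 2 half-lives, so f = (1/2)^2 = 0.25.
Accumulation ratio R = 1/(1 − f) = 1/0.75 = 4/3.
Single-dose peak C₀ = D/Vd = 2750/250 = 11 mg/L.
Steady-state peak Cmax,ss = C₀·R = 11 × 4/3 ≈ 14.667 mg/L.
Steady-state trough Cmin,ss = Cmax,ss·f ≈ 14.667 × 0.25 ≈ 3.667 mg/L.
Trough 3.7 mg/L vs MEC 6 mg/L: subtherapeutic.

3.7 mg/L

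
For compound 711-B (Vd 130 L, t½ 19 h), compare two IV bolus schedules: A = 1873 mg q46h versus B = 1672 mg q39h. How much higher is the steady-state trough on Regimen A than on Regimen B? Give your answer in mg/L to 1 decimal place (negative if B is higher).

-0.8 mg/L

Regimen A: f = (1/2)^(46/19) ≈ 0.1867; Cmin,ss = (1873/130)·f/(1−f) ≈ 3.307 mg/L.
Regimen B: f = (1/2)^(39/19) ≈ 0.2410; Cmin,ss = (1672/130)·f/(1−f) ≈ 4.084 mg/L.
Difference ≈ 3.307 − 4.084 ≈ -0.777 mg/L.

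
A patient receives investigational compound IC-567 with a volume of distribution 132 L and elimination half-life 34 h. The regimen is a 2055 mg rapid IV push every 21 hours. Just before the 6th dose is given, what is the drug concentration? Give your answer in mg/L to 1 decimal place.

25.7 mg/L

f = (1/2)^(τ/t½) = (1/2)^(21/34) ≈ 0.6517.
C₀ = D/Vd = 2055/132 ≈ 15.568 mg/L.
Before the 6th dose, 5 doses have been given. Superposition: Cmin = C₀·(f + f² + … + f^5).
≈ 15.568 × (0.6517 + 0.4247 + 0.2768 + 0.1804 + 0.1176) ≈ 15.568 × 1.6512 ≈ 25.706 mg/L.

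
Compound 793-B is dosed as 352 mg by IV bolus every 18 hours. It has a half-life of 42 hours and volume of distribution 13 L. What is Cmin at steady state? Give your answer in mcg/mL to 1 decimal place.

τ/t½ = 18/42 ≈ 0.42857, so fraction remaining f = (1/2)^(18/42) ≈ 0.7430.
At steady state, accumulation factor R = 1/(1 − e^(−kτ)) ≈ 3.8911.
Each bolus raises the concentration by D/Vd = 352/13 ≈ 27.077 mcg/mL.
Cmax,ss = C₀/(1 − f) ≈ 27.077/0.2570 ≈ 105.358 mcg/mL.
One interval later, Cmin,ss = Cmax,ss·e^(−kτ) ≈ 105.358 × 0.7430 ≈ 78.281 mcg/mL.

78.3 mcg/mL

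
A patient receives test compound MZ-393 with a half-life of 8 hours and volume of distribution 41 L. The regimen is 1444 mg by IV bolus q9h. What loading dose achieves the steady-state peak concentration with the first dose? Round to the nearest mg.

f = (1/2)^(9/8) ≈ 0.458502; accumulation ratio R = 1/(1−f) ≈ 1.84673.
Loading dose to hit Cmax,ss on first dose: D_load = D_maint·R ≈ 1444 × 1.84673 ≈ 2666.68 mg.

2667 mg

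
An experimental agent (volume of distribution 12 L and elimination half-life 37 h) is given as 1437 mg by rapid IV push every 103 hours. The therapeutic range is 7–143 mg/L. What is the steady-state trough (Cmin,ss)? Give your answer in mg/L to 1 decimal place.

Over one 103-h interval, 103/37 ≈ 2.7838 half-lives elapse, leaving f ≈ 0.1452 of each dose.
At steady state, accumulation factor R = 1/(1 − e^(−kτ)) ≈ 1.1699.
Each bolus raises the concentration by D/Vd = 1437/12 ≈ 119.750 mg/L.
Cmax,ss = C₀/(1 − f) ≈ 119.750/0.8548 ≈ 140.091 mg/L.
One interval later, Cmin,ss = Cmax,ss·e^(−kτ) ≈ 140.091 × 0.1452 ≈ 20.341 mg/L.
Trough 20.3 mg/L vs MEC 7 mg/L: adequate.

20.3 mg/L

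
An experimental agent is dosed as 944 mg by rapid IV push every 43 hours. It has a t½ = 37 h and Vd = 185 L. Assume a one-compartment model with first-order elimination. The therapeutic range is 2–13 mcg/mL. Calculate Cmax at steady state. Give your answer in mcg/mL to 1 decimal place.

Over one 43-h interval, 43/37 ≈ 1.1622 half-lives elapse, leaving f ≈ 0.4468 of each dose.
Accumulation ratio R = 1/(1 − f) ≈ 1/0.5532 ≈ 1.8077.
Each bolus raises the concentration by D/Vd = 944/185 ≈ 5.103 mcg/mL.
Cmax,ss = C₀/(1 − f) ≈ 5.103/0.5532 ≈ 9.225 mcg/mL.
Peak 9.2 mcg/mL vs MTC 13 mcg/mL: below toxic threshold.

9.2 mcg/mL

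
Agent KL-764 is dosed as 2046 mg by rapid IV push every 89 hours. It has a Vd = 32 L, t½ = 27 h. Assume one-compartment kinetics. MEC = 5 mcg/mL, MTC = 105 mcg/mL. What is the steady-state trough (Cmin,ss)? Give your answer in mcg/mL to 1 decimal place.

k = ln2/t½ = ln2/27 ≈ 0.025672 h⁻¹; fraction remaining f = e^(−kτ) = e^(−0.025672×89) ≈ 0.1018.
Single-dose peak C₀ = D/Vd = 2046/32 ≈ 63.938 mcg/mL.
Steady-state trough Cmin,ss = C₀·f/(1−f) ≈ 63.938 × 0.1018/0.8982 ≈ 7.247 mcg/mL.
Trough 7.2 mcg/mL vs MEC 5 mcg/mL: adequate.

7.2 mcg/mL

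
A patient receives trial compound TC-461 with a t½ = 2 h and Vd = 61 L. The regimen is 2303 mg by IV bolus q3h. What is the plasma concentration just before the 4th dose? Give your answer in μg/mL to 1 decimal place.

19.7 μg/mL

f = (1/2)^(τ/t½) = (1/2)^(3/2) ≈ 0.3536.
C₀ = D/Vd = 2303/61 ≈ 37.754 μg/mL.
Before the 4th dose, 3 doses have been given. Superposition: Cmin = C₀·(f + f² + … + f^3).
≈ 37.754 × (0.3536 + 0.1250 + 0.0442) ≈ 37.754 × 0.5228 ≈ 19.738 μg/mL.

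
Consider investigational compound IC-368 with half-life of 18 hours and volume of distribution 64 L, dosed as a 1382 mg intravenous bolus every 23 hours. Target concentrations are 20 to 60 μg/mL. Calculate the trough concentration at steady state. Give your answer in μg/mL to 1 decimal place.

15.2 μg/mL

Over one 23-h interval, 23/18 ≈ 1.2778 half-lives elapse, leaving f ≈ 0.4124 of each dose.
At steady state, accumulation factor R = 1/(1 − e^(−kτ)) ≈ 1.7018.
Single-dose peak C₀ = D/Vd = 1382/64 ≈ 21.594 μg/mL.
Cmax,ss = C₀/(1 − f) ≈ 21.594/0.5876 ≈ 36.749 μg/mL.
One interval later, Cmin,ss = Cmax,ss·e^(−kτ) ≈ 36.749 × 0.4124 ≈ 15.155 μg/mL.
Trough 15.2 μg/mL vs MEC 20 μg/mL: subtherapeutic.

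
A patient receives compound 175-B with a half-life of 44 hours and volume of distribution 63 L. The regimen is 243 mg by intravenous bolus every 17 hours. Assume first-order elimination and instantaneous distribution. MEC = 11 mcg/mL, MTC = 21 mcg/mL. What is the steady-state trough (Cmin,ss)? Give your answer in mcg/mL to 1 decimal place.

12.6 mcg/mL

Over one 17-h interval, 17/44 ≈ 0.38636 half-lives elapse, leaving f ≈ 0.7651 of each dose.
Accumulation ratio R = 1/(1 − f) ≈ 1/0.2349 ≈ 4.2571.
Each bolus raises the concentration by D/Vd = 243/63 ≈ 3.857 mcg/mL.
Cmax,ss = C₀/(1 − f) ≈ 3.857/0.2349 ≈ 16.420 mcg/mL.
One interval later, Cmin,ss = Cmax,ss·e^(−kτ) ≈ 16.420 × 0.7651 ≈ 12.563 mcg/mL.
Trough 12.6 mcg/mL vs MEC 11 mcg/mL: adequate.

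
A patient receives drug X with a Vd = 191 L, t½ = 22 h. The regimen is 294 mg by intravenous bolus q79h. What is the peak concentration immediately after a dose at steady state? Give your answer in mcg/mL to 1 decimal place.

Over one 79-h interval, 79/22 ≈ 3.5909 half-lives elapse, leaving f ≈ 0.0830 of each dose.
Accumulation ratio R = 1/(1 − f) ≈ 1/0.9170 ≈ 1.0905.
Each bolus raises the concentration by D/Vd = 294/191 ≈ 1.539 mcg/mL.
Steady-state peak Cmax,ss = C₀·R ≈ 1.539 × 1.0905 ≈ 1.678 mcg/mL.

1.7 mcg/mL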